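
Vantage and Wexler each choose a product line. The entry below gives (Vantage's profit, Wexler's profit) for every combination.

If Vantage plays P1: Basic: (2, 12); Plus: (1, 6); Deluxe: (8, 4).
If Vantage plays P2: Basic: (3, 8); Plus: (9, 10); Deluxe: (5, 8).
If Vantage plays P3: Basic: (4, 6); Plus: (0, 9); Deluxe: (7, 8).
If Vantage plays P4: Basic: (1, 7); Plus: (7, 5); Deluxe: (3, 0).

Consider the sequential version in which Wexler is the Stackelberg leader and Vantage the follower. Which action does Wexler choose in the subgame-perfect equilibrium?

Plus

Solve by backward induction (Wexler leads).
- Basic → Vantage plays P3 (best of 2, 3, 4, 1); Wexler gets 6.
- Plus → Vantage plays P2 (best of 1, 9, 0, 7); Wexler gets 10.
- Deluxe → Vantage plays P1 (best of 8, 5, 7, 3); Wexler gets 4.
Among 6, 10, 4, the best is 10 at Plus. Subgame-perfect outcome: (P2, Plus) with payoffs (9, 10).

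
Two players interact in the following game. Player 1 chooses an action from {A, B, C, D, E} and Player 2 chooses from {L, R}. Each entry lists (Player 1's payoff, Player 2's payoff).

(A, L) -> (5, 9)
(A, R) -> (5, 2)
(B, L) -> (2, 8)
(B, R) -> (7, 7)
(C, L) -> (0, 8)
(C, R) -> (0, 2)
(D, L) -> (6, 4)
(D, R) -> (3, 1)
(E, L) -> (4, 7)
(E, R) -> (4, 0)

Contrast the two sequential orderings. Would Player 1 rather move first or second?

second

If Player 1 leads: Player 2's best replies are A→L, B→L, C→L, D→L, E→L; Player 1's induced payoffs 5, 2, 0, 6, 4; outcome (D, L), payoffs (6, 4).
If Player 2 leads: Player 1's best replies are L→D, R→B; Player 2's induced payoffs 4, 7; outcome (B, R), payoffs (7, 7).
Player 1 gets 6 moving first and 7 moving second, so Player 1 prefers to move second.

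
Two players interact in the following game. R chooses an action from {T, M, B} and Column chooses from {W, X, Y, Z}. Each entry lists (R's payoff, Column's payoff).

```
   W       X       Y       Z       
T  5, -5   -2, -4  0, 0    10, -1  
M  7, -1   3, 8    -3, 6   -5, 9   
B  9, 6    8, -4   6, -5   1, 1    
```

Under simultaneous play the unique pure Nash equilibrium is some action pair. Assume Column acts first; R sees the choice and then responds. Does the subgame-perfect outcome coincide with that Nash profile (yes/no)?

yes

Work backward from R's decision.
- W → R plays B (best of 5, 7, 9); Column gets 6.
- X → R plays B (best of -2, 3, 8); Column gets -4.
- Y → R plays B (best of 0, -3, 6); Column gets -5.
- Z → R plays T (best of 10, -5, 1); Column gets -1.
Column's induced payoffs are 6, -4, -5, -1, so Column commits to W. Subgame-perfect outcome: (B, W) with payoffs (9, 6).
Now find the simultaneous Nash equilibrium.
R's best replies: W→B; X→B; Y→B; Z→T.
Column's best replies: T→Y; M→Z; B→W.
The unique mutual best reply is (B, W), giving (9, 6).
Sequential outcome (B, W) coincides with the Nash profile (B, W).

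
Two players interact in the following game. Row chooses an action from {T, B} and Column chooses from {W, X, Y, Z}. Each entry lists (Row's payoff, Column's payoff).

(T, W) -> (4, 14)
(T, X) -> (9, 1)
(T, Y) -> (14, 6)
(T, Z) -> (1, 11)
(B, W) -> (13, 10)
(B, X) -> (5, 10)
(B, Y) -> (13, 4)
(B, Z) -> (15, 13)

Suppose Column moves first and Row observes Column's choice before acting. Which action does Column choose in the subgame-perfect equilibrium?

Work backward from Row's decision.
- W: BR = B, leader payoff 10.
- X: BR = T, leader payoff 1.
- Y: BR = T, leader payoff 6.
- Z: BR = B, leader payoff 13.
Column's induced payoffs are 10, 1, 6, 13, so Column commits to Z. Subgame-perfect outcome: (B, Z) with payoffs (15, 13).

Z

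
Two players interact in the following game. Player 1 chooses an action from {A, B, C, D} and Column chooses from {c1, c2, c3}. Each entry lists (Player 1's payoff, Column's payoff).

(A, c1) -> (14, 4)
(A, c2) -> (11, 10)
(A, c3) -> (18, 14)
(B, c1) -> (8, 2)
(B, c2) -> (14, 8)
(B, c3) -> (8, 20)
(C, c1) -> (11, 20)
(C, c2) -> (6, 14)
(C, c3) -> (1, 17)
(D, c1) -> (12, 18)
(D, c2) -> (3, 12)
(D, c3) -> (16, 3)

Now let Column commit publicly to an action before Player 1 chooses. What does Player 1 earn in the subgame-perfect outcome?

Work backward from Player 1's decision.
- c1: Player 1 compares 14, 8, 11, 12 and picks A; Column would get 4.
- c2: Player 1 compares 11, 14, 6, 3 and picks B; Column would get 8.
- c3: Player 1 compares 18, 8, 1, 16 and picks A; Column would get 14.
Among 4, 8, 14, the best is 14 at c3. Subgame-perfect outcome: (A, c3) with payoffs (18, 14).

18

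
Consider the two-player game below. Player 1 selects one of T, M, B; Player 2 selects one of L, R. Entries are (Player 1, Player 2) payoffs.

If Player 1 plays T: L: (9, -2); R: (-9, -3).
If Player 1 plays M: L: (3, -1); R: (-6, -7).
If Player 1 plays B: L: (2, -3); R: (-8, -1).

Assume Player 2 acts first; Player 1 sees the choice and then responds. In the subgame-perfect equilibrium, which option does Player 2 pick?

L

Player 1 best-responds to each possible Player 2 move:
- L → Player 1 plays T (best of 9, 3, 2); Player 2 gets -2.
- R → Player 1 plays M (best of -9, -6, -8); Player 2 gets -7.
Among -2, -7, the best is -2 at L. Subgame-perfect outcome: (T, L) with payoffs (9, -2).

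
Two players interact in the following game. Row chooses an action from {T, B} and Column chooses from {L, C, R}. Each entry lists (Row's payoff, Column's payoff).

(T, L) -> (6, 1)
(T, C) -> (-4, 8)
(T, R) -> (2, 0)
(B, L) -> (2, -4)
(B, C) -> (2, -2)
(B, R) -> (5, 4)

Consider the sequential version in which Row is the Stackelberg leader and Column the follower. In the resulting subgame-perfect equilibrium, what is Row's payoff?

5

Work backward from Column's decision.
- T: BR = C, leader payoff -4.
- B: BR = R, leader payoff 5.
Among -4, 5, the best is 5 at B. Subgame-perfect outcome: (B, R) with payoffs (5, 4).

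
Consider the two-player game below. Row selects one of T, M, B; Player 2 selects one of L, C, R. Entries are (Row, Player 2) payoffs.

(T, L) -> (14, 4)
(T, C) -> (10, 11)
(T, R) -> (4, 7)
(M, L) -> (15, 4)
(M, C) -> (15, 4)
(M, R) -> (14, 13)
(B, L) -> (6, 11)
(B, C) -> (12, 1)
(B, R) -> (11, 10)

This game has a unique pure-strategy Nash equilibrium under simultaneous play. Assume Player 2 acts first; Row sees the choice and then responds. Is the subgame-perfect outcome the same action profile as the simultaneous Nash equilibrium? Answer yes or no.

Work backward from Row's decision.
- L: BR = M, leader payoff 4.
- C: BR = M, leader payoff 4.
- R: BR = M, leader payoff 13.
Player 2's induced payoffs are 4, 4, 13, so Player 2 commits to R. Subgame-perfect outcome: (M, R) with payoffs (14, 13).
Now find the simultaneous Nash equilibrium.
Row's best replies: L→M; C→M; R→M.
Player 2's best replies: T→C; M→R; B→L.
Only (M, R) has each player best-responding; Nash payoffs (14, 13).
Sequential outcome (M, R) coincides with the Nash profile (M, R).

yes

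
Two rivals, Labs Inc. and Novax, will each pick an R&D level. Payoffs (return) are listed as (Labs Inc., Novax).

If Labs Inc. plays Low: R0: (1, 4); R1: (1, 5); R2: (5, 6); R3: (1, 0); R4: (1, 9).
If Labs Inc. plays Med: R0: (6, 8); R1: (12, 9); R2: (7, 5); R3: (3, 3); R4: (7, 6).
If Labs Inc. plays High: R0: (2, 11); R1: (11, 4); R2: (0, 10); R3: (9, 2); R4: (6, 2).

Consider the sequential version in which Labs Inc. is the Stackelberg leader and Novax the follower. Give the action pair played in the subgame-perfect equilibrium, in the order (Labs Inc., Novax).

Novax best-responds to each possible Labs Inc. move:
- Low: Novax compares 4, 5, 6, 0, 9 and picks R4; Labs Inc. would get 1.
- Med: Novax compares 8, 9, 5, 3, 6 and picks R1; Labs Inc. would get 12.
- High: Novax compares 11, 4, 10, 2, 2 and picks R0; Labs Inc. would get 2.
Among 1, 12, 2, the best is 12 at Med. Subgame-perfect outcome: (Med, R1) with payoffs (12, 9).

(Med, R1)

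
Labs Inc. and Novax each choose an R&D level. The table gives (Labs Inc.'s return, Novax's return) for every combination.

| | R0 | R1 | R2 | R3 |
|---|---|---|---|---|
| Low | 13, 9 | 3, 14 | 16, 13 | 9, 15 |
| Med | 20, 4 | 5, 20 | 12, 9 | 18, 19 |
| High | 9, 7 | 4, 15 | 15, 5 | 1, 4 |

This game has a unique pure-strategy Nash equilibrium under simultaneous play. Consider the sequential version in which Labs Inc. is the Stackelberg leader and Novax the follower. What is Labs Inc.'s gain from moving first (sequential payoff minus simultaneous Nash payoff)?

Work backward from Novax's decision.
- Low → Novax plays R3 (best of 9, 14, 13, 15); Labs Inc. gets 9.
- Med → Novax plays R1 (best of 4, 20, 9, 19); Labs Inc. gets 5.
- High → Novax plays R1 (best of 7, 15, 5, 4); Labs Inc. gets 4.
Maximizing over 9, 5, 4, Labs Inc. chooses Low. Subgame-perfect outcome: (Low, R3) with payoffs (9, 15).
For the simultaneous game, intersect best replies.
Labs Inc.'s best replies: R0→Med; R1→Med; R2→Low; R3→Med.
Novax's best replies: Low→R3; Med→R1; High→R1.
The unique mutual best reply is (Med, R1), giving (5, 20).
Labs Inc.'s commitment gain: 9 − 5 = 4.

4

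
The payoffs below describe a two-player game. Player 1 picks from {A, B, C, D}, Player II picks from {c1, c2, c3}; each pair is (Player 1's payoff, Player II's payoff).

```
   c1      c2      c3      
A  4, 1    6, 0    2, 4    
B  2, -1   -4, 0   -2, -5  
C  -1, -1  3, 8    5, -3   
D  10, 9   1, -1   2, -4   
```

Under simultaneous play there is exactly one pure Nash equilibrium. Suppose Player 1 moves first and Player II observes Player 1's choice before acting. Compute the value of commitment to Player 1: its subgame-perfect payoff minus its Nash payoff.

0

Backward induction with Player 1 moving first.
- A → Player II plays c3 (best of 1, 0, 4); Player 1 gets 2.
- B → Player II plays c2 (best of -1, 0, -5); Player 1 gets -4.
- C → Player II plays c2 (best of -1, 8, -3); Player 1 gets 3.
- D → Player II plays c1 (best of 9, -1, -4); Player 1 gets 10.
Player 1's induced payoffs are 2, -4, 3, 10, so Player 1 commits to D. Subgame-perfect outcome: (D, c1) with payoffs (10, 9).
Now find the simultaneous Nash equilibrium.
Player 1's best replies: c1→D; c2→A; c3→C.
Player II's best replies: A→c3; B→c2; C→c2; D→c1.
The unique mutual best reply is (D, c1), giving (10, 9).
Player 1's commitment gain: 10 − 10 = 0.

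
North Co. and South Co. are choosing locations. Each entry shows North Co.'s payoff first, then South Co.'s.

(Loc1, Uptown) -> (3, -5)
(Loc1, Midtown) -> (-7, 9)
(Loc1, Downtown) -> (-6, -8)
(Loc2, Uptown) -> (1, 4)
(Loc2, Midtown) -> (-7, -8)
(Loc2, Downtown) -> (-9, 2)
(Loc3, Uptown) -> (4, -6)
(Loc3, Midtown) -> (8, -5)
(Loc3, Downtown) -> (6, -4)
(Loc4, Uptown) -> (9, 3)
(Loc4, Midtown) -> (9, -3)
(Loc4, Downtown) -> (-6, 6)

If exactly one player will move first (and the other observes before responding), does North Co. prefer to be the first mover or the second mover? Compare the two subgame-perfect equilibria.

second

If North Co. leads: South Co.'s best replies are Loc1→Midtown, Loc2→Uptown, Loc3→Downtown, Loc4→Downtown; North Co.'s induced payoffs -7, 1, 6, -6; outcome (Loc3, Downtown), payoffs (6, -4).
If South Co. leads: North Co.'s best replies are Uptown→Loc4, Midtown→Loc4, Downtown→Loc3; South Co.'s induced payoffs 3, -3, -4; outcome (Loc4, Uptown), payoffs (9, 3).
North Co. gets 6 moving first and 9 moving second, so North Co. prefers to move second.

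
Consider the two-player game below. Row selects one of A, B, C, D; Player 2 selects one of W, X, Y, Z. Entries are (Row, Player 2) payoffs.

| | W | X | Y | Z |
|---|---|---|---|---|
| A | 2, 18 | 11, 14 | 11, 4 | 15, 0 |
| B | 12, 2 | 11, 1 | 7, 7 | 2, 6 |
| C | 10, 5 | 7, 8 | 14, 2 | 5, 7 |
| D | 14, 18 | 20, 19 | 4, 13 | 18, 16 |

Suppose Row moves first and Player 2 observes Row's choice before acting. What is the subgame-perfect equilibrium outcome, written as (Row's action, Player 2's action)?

Player 2 best-responds to each possible Row move:
- A → Player 2 plays W (best of 18, 14, 4, 0); Row gets 2.
- B → Player 2 plays Y (best of 2, 1, 7, 6); Row gets 7.
- C → Player 2 plays X (best of 5, 8, 2, 7); Row gets 7.
- D → Player 2 plays X (best of 18, 19, 13, 16); Row gets 20.
Maximizing over 2, 7, 7, 20, Row chooses D. Subgame-perfect outcome: (D, X) with payoffs (20, 19).

(D, X)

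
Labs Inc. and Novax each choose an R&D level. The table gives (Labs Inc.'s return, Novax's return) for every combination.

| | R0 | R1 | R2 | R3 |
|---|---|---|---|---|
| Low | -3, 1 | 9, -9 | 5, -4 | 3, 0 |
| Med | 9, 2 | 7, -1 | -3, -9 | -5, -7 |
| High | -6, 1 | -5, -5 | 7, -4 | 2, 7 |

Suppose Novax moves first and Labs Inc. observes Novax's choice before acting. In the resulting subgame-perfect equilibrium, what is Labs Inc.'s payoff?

9

Solve by backward induction (Novax leads).
- R0 → Labs Inc. plays Med (best of -3, 9, -6); Novax gets 2.
- R1 → Labs Inc. plays Low (best of 9, 7, -5); Novax gets -9.
- R2 → Labs Inc. plays High (best of 5, -3, 7); Novax gets -4.
- R3 → Labs Inc. plays Low (best of 3, -5, 2); Novax gets 0.
Among 2, -9, -4, 0, the best is 2 at R0. Subgame-perfect outcome: (Med, R0) with payoffs (9, 2).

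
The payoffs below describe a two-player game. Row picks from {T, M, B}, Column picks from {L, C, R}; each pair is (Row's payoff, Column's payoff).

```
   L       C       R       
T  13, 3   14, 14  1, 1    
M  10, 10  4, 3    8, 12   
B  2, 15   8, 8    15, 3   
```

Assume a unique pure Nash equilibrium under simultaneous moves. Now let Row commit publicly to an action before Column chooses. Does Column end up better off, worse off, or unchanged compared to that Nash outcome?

Column best-responds to each possible Row move:
- T: Column compares 3, 14, 1 and picks C; Row would get 14.
- M: Column compares 10, 3, 12 and picks R; Row would get 8.
- B: Column compares 15, 8, 3 and picks L; Row would get 2.
Among 14, 8, 2, the best is 14 at T. Subgame-perfect outcome: (T, C) with payoffs (14, 14).
Under simultaneous play:
Row's best replies: L→T; C→T; R→B.
Column's best replies: T→C; M→R; B→L.
The unique mutual best reply is (T, C), giving (14, 14).
Column earns 14 sequentially versus 14 at the Nash outcome: unchanged.

unchanged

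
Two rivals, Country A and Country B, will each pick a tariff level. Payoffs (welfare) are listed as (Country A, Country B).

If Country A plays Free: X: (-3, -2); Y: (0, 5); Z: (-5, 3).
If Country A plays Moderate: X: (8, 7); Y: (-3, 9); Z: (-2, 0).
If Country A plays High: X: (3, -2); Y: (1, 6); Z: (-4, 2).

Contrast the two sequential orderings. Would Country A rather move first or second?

If Country A leads: Country B's best replies are Free→Y, Moderate→Y, High→Y; Country A's induced payoffs 0, -3, 1; outcome (High, Y), payoffs (1, 6).
If Country B leads: Country A's best replies are X→Moderate, Y→High, Z→Moderate; Country B's induced payoffs 7, 6, 0; outcome (Moderate, X), payoffs (8, 7).
Country A gets 1 moving first and 8 moving second, so Country A prefers to move second.

second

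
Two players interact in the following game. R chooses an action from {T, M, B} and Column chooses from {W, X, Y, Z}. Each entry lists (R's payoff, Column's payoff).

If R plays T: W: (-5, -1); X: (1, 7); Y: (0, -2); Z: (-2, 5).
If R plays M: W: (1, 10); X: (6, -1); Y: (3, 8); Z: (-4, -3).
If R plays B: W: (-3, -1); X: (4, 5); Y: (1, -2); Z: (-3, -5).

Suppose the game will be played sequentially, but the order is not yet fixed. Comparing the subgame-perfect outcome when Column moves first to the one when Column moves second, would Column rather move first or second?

first

If R leads: Column's best replies are T→X, M→W, B→X; R's induced payoffs 1, 1, 4; outcome (B, X), payoffs (4, 5).
If Column leads: R's best replies are W→M, X→M, Y→M, Z→T; Column's induced payoffs 10, -1, 8, 5; outcome (M, W), payoffs (1, 10).
Column gets 10 moving first and 5 moving second, so Column prefers to move first.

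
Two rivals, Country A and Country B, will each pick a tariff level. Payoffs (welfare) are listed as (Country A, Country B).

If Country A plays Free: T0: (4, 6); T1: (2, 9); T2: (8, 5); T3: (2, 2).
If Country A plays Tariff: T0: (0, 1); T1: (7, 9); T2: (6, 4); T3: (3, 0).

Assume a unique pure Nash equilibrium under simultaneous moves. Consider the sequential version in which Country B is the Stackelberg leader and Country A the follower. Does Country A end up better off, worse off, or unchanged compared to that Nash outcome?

unchanged

Work backward from Country A's decision.
- T0 → Country A plays Free (best of 4, 0); Country B gets 6.
- T1 → Country A plays Tariff (best of 2, 7); Country B gets 9.
- T2 → Country A plays Free (best of 8, 6); Country B gets 5.
- T3 → Country A plays Tariff (best of 2, 3); Country B gets 0.
Maximizing over 6, 9, 5, 0, Country B chooses T1. Subgame-perfect outcome: (Tariff, T1) with payoffs (7, 9).
For the simultaneous game, intersect best replies.
Country A's best replies: T0→Free; T1→Tariff; T2→Free; T3→Tariff.
Country B's best replies: Free→T1; Tariff→T1.
Only (Tariff, T1) has each player best-responding; Nash payoffs (7, 9).
Country A earns 7 sequentially versus 7 at the Nash outcome: unchanged.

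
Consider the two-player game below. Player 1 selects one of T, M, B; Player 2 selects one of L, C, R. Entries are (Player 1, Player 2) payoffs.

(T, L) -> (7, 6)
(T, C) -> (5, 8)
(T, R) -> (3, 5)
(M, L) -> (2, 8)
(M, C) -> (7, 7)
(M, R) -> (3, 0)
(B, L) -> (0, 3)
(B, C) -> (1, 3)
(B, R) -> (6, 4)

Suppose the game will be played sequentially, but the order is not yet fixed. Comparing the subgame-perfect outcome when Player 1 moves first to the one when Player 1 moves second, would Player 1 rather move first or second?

second

If Player 1 leads: Player 2's best replies are T→C, M→L, B→R; Player 1's induced payoffs 5, 2, 6; outcome (B, R), payoffs (6, 4).
If Player 2 leads: Player 1's best replies are L→T, C→M, R→B; Player 2's induced payoffs 6, 7, 4; outcome (M, C), payoffs (7, 7).
Player 1 gets 6 moving first and 7 moving second, so Player 1 prefers to move second.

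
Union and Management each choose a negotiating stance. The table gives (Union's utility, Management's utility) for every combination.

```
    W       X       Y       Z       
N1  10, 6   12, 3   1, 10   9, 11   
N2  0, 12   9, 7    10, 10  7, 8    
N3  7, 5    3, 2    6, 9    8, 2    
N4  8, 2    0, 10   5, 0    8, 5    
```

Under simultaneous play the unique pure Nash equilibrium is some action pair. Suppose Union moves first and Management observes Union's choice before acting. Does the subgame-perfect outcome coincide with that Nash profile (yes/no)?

yes

Solve by backward induction (Union leads).
- N1: BR = Z, leader payoff 9.
- N2: BR = W, leader payoff 0.
- N3: BR = Y, leader payoff 6.
- N4: BR = X, leader payoff 0.
Maximizing over 9, 0, 6, 0, Union chooses N1. Subgame-perfect outcome: (N1, Z) with payoffs (9, 11).
For the simultaneous game, intersect best replies.
Union's best replies: W→N1; X→N1; Y→N2; Z→N1.
Management's best replies: N1→Z; N2→W; N3→Y; N4→X.
Only (N1, Z) has each player best-responding; Nash payoffs (9, 11).
Sequential outcome (N1, Z) coincides with the Nash profile (N1, Z).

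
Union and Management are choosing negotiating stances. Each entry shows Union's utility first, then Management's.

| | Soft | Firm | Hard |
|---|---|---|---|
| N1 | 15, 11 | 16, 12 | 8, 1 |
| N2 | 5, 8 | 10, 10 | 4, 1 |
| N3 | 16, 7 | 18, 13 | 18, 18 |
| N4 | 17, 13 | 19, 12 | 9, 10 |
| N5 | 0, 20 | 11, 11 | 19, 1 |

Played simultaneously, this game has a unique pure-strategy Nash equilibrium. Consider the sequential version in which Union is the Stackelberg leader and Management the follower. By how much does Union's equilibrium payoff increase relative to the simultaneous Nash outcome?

1

Management best-responds to each possible Union move:
- N1 → Management plays Firm (best of 11, 12, 1); Union gets 16.
- N2 → Management plays Firm (best of 8, 10, 1); Union gets 10.
- N3 → Management plays Hard (best of 7, 13, 18); Union gets 18.
- N4 → Management plays Soft (best of 13, 12, 10); Union gets 17.
- N5 → Management plays Soft (best of 20, 11, 1); Union gets 0.
Maximizing over 16, 10, 18, 17, 0, Union chooses N3. Subgame-perfect outcome: (N3, Hard) with payoffs (18, 18).
For the simultaneous game, intersect best replies.
Union's best replies: Soft→N4; Firm→N4; Hard→N5.
Management's best replies: N1→Firm; N2→Firm; N3→Hard; N4→Soft; N5→Soft.
Only (N4, Soft) has each player best-responding; Nash payoffs (17, 13).
Union's commitment gain: 18 − 17 = 1.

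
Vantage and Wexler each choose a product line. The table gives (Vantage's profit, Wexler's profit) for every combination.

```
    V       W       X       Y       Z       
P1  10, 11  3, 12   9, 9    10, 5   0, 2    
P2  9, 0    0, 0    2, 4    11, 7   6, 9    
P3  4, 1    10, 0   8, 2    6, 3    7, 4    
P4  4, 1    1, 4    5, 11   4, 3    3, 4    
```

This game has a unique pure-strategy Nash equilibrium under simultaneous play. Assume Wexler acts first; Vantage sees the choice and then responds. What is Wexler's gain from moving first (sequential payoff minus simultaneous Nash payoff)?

7

Backward induction with Wexler moving first.
- V: BR = P1, leader payoff 11.
- W: BR = P3, leader payoff 0.
- X: BR = P1, leader payoff 9.
- Y: BR = P2, leader payoff 7.
- Z: BR = P3, leader payoff 4.
Maximizing over 11, 0, 9, 7, 4, Wexler chooses V. Subgame-perfect outcome: (P1, V) with payoffs (10, 11).
Under simultaneous play:
Vantage's best replies: V→P1; W→P3; X→P1; Y→P2; Z→P3.
Wexler's best replies: P1→W; P2→Z; P3→Z; P4→X.
Only (P3, Z) has each player best-responding; Nash payoffs (7, 4).
Wexler's commitment gain: 11 − 4 = 7.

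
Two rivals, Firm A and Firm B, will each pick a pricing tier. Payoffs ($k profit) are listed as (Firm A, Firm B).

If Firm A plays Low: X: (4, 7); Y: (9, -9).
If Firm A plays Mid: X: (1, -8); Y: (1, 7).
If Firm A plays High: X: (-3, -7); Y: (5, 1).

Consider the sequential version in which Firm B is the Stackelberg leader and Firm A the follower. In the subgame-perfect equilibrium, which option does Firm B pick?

X

Firm A best-responds to each possible Firm B move:
- X: Firm A compares 4, 1, -3 and picks Low; Firm B would get 7.
- Y: Firm A compares 9, 1, 5 and picks Low; Firm B would get -9.
Maximizing over 7, -9, Firm B chooses X. Subgame-perfect outcome: (Low, X) with payoffs (4, 7).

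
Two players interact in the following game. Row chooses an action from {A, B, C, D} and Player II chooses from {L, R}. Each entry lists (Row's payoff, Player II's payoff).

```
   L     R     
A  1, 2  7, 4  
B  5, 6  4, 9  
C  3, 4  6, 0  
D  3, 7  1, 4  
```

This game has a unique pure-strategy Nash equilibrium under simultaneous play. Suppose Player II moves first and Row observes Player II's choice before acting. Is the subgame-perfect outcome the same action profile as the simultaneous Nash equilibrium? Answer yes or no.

Row best-responds to each possible Player II move:
- L: Row compares 1, 5, 3, 3 and picks B; Player II would get 6.
- R: Row compares 7, 4, 6, 1 and picks A; Player II would get 4.
Player II's induced payoffs are 6, 4, so Player II commits to L. Subgame-perfect outcome: (B, L) with payoffs (5, 6).
Now find the simultaneous Nash equilibrium.
Row's best replies: L→B; R→A.
Player II's best replies: A→R; B→R; C→L; D→L.
The unique mutual best reply is (A, R), giving (7, 4).
Sequential outcome (B, L) differs from the Nash profile (A, R).

no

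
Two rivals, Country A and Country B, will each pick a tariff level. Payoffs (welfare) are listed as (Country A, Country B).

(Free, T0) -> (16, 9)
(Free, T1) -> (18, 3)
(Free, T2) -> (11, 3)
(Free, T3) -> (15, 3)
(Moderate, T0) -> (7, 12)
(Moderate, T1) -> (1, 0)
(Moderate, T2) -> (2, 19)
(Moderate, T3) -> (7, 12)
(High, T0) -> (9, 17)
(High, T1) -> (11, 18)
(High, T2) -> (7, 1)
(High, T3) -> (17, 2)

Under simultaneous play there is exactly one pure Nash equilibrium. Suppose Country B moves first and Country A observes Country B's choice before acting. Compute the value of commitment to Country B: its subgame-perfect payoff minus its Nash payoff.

Backward induction with Country B moving first.
- T0 → Country A plays Free (best of 16, 7, 9); Country B gets 9.
- T1 → Country A plays Free (best of 18, 1, 11); Country B gets 3.
- T2 → Country A plays Free (best of 11, 2, 7); Country B gets 3.
- T3 → Country A plays High (best of 15, 7, 17); Country B gets 2.
Country B's induced payoffs are 9, 3, 3, 2, so Country B commits to T0. Subgame-perfect outcome: (Free, T0) with payoffs (16, 9).
For the simultaneous game, intersect best replies.
Country A's best replies: T0→Free; T1→Free; T2→Free; T3→High.
Country B's best replies: Free→T0; Moderate→T2; High→T1.
The unique mutual best reply is (Free, T0), giving (16, 9).
Country B's commitment gain: 9 − 9 = 0.

0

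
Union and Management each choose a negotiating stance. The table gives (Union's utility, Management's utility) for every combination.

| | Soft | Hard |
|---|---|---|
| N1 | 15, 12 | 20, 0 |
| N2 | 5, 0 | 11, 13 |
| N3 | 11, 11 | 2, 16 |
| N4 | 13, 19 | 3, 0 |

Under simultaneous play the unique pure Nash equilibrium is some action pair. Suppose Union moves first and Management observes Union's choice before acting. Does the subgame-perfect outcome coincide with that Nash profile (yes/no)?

Solve by backward induction (Union leads).
- N1: BR = Soft, leader payoff 15.
- N2: BR = Hard, leader payoff 11.
- N3: BR = Hard, leader payoff 2.
- N4: BR = Soft, leader payoff 13.
Maximizing over 15, 11, 2, 13, Union chooses N1. Subgame-perfect outcome: (N1, Soft) with payoffs (15, 12).
For the simultaneous game, intersect best replies.
Union's best replies: Soft→N1; Hard→N1.
Management's best replies: N1→Soft; N2→Hard; N3→Hard; N4→Soft.
Only (N1, Soft) has each player best-responding; Nash payoffs (15, 12).
Sequential outcome (N1, Soft) coincides with the Nash profile (N1, Soft).

yes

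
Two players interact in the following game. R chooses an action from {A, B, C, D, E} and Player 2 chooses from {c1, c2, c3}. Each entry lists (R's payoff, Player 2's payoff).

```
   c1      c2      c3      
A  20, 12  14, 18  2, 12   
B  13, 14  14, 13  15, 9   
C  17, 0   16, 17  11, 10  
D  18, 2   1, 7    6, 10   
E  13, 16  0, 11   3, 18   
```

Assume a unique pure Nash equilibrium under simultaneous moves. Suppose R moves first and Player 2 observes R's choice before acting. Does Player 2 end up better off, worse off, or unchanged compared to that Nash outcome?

Work backward from Player 2's decision.
- A: BR = c2, leader payoff 14.
- B: BR = c1, leader payoff 13.
- C: BR = c2, leader payoff 16.
- D: BR = c3, leader payoff 6.
- E: BR = c3, leader payoff 3.
R's induced payoffs are 14, 13, 16, 6, 3, so R commits to C. Subgame-perfect outcome: (C, c2) with payoffs (16, 17).
Under simultaneous play:
R's best replies: c1→A; c2→C; c3→B.
Player 2's best replies: A→c2; B→c1; C→c2; D→c3; E→c3.
The unique mutual best reply is (C, c2), giving (16, 17).
Player 2 earns 17 sequentially versus 17 at the Nash outcome: unchanged.

unchanged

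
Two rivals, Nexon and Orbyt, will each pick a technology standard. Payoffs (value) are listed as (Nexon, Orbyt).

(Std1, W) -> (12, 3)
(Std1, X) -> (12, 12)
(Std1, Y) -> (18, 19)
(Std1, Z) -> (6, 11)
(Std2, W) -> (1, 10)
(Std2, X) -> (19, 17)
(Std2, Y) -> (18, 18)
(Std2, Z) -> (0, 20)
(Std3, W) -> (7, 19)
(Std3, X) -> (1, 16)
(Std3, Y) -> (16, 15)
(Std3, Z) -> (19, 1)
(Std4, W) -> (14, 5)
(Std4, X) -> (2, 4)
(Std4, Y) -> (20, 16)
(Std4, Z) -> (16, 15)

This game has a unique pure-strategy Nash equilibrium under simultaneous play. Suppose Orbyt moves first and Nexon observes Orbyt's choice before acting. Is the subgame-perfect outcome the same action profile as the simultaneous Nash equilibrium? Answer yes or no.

Nexon best-responds to each possible Orbyt move:
- W: BR = Std4, leader payoff 5.
- X: BR = Std2, leader payoff 17.
- Y: BR = Std4, leader payoff 16.
- Z: BR = Std3, leader payoff 1.
Among 5, 17, 16, 1, the best is 17 at X. Subgame-perfect outcome: (Std2, X) with payoffs (19, 17).
Under simultaneous play:
Nexon's best replies: W→Std4; X→Std2; Y→Std4; Z→Std3.
Orbyt's best replies: Std1→Y; Std2→Z; Std3→W; Std4→Y.
The unique mutual best reply is (Std4, Y), giving (20, 16).
Sequential outcome (Std2, X) differs from the Nash profile (Std4, Y).

no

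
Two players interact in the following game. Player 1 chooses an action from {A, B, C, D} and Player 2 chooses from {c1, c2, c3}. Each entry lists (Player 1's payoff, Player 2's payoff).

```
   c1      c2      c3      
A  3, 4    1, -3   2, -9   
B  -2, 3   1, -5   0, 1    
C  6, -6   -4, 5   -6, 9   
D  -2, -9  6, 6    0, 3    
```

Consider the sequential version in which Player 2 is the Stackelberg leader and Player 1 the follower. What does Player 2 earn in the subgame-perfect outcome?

6

Player 1 best-responds to each possible Player 2 move:
- c1: BR = C, leader payoff -6.
- c2: BR = D, leader payoff 6.
- c3: BR = A, leader payoff -9.
Among -6, 6, -9, the best is 6 at c2. Subgame-perfect outcome: (D, c2) with payoffs (6, 6).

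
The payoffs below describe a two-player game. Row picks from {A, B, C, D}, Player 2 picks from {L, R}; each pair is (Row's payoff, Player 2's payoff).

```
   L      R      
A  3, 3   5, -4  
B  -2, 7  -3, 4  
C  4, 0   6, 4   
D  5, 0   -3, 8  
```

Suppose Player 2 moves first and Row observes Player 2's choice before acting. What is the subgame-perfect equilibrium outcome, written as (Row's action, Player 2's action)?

Solve by backward induction (Player 2 leads).
- L: BR = D, leader payoff 0.
- R: BR = C, leader payoff 4.
Maximizing over 0, 4, Player 2 chooses R. Subgame-perfect outcome: (C, R) with payoffs (6, 4).

(C, R)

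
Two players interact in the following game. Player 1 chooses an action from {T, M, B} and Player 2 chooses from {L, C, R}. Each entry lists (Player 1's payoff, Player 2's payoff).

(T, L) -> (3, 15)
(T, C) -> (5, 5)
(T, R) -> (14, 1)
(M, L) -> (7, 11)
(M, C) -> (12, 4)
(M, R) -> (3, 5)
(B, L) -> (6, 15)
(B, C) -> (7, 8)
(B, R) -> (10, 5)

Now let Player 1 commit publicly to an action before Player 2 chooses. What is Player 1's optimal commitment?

M

Work backward from Player 2's decision.
- T → Player 2 plays L (best of 15, 5, 1); Player 1 gets 3.
- M → Player 2 plays L (best of 11, 4, 5); Player 1 gets 7.
- B → Player 2 plays L (best of 15, 8, 5); Player 1 gets 6.
Among 3, 7, 6, the best is 7 at M. Subgame-perfect outcome: (M, L) with payoffs (7, 11).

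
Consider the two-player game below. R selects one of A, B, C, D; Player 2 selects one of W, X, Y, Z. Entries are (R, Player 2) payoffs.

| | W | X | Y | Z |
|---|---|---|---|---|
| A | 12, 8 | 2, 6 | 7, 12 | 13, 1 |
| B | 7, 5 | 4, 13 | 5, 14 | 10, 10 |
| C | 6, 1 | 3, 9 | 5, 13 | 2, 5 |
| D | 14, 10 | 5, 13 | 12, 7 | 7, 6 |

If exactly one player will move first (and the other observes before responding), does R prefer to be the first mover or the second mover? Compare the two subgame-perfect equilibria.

first

If R leads: Player 2's best replies are A→Y, B→Y, C→Y, D→X; R's induced payoffs 7, 5, 5, 5; outcome (A, Y), payoffs (7, 12).
If Player 2 leads: R's best replies are W→D, X→D, Y→D, Z→A; Player 2's induced payoffs 10, 13, 7, 1; outcome (D, X), payoffs (5, 13).
R gets 7 moving first and 5 moving second, so R prefers to move first.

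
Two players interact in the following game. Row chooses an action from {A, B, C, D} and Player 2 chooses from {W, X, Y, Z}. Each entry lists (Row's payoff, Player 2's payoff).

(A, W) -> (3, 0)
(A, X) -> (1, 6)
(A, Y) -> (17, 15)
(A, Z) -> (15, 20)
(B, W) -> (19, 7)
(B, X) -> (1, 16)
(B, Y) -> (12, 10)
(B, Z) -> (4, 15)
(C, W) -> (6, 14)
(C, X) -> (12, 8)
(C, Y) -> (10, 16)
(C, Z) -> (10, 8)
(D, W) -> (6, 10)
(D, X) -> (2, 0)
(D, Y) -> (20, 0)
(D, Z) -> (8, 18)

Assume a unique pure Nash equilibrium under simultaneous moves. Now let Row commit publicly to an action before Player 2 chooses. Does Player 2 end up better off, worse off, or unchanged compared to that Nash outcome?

Solve by backward induction (Row leads).
- A: Player 2 compares 0, 6, 15, 20 and picks Z; Row would get 15.
- B: Player 2 compares 7, 16, 10, 15 and picks X; Row would get 1.
- C: Player 2 compares 14, 8, 16, 8 and picks Y; Row would get 10.
- D: Player 2 compares 10, 0, 0, 18 and picks Z; Row would get 8.
Row's induced payoffs are 15, 1, 10, 8, so Row commits to A. Subgame-perfect outcome: (A, Z) with payoffs (15, 20).
Under simultaneous play:
Row's best replies: W→B; X→C; Y→D; Z→A.
Player 2's best replies: A→Z; B→X; C→Y; D→Z.
The unique mutual best reply is (A, Z), giving (15, 20).
Player 2 earns 20 sequentially versus 20 at the Nash outcome: unchanged.

unchanged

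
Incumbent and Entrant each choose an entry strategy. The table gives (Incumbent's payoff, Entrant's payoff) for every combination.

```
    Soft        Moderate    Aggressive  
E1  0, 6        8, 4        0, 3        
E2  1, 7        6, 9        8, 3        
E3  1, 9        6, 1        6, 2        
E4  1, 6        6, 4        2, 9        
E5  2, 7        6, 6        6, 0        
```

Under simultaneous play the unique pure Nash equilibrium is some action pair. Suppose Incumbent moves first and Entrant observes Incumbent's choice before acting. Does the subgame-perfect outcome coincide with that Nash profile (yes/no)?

no

Backward induction with Incumbent moving first.
- E1: Entrant compares 6, 4, 3 and picks Soft; Incumbent would get 0.
- E2: Entrant compares 7, 9, 3 and picks Moderate; Incumbent would get 6.
- E3: Entrant compares 9, 1, 2 and picks Soft; Incumbent would get 1.
- E4: Entrant compares 6, 4, 9 and picks Aggressive; Incumbent would get 2.
- E5: Entrant compares 7, 6, 0 and picks Soft; Incumbent would get 2.
Maximizing over 0, 6, 1, 2, 2, Incumbent chooses E2. Subgame-perfect outcome: (E2, Moderate) with payoffs (6, 9).
Now find the simultaneous Nash equilibrium.
Incumbent's best replies: Soft→E5; Moderate→E1; Aggressive→E2.
Entrant's best replies: E1→Soft; E2→Moderate; E3→Soft; E4→Aggressive; E5→Soft.
The unique mutual best reply is (E5, Soft), giving (2, 7).
Sequential outcome (E2, Moderate) differs from the Nash profile (E5, Soft).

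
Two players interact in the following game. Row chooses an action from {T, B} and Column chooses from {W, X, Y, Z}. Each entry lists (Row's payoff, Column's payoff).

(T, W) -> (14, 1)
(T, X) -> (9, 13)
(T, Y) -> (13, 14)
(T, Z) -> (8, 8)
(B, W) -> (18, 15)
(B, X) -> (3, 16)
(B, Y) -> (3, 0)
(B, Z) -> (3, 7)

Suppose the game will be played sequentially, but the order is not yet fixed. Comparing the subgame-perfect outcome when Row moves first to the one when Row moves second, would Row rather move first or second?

If Row leads: Column's best replies are T→Y, B→X; Row's induced payoffs 13, 3; outcome (T, Y), payoffs (13, 14).
If Column leads: Row's best replies are W→B, X→T, Y→T, Z→T; Column's induced payoffs 15, 13, 14, 8; outcome (B, W), payoffs (18, 15).
Row gets 13 moving first and 18 moving second, so Row prefers to move second.

second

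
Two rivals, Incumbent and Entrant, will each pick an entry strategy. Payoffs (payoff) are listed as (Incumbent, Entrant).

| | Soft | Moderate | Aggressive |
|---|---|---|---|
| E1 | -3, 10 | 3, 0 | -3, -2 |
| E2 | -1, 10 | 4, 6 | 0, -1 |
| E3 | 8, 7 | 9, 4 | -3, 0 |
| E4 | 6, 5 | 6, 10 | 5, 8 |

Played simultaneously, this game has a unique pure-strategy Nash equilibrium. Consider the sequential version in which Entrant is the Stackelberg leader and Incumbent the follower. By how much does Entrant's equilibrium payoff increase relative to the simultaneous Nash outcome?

Work backward from Incumbent's decision.
- Soft: BR = E3, leader payoff 7.
- Moderate: BR = E3, leader payoff 4.
- Aggressive: BR = E4, leader payoff 8.
Entrant's induced payoffs are 7, 4, 8, so Entrant commits to Aggressive. Subgame-perfect outcome: (E4, Aggressive) with payoffs (5, 8).
For the simultaneous game, intersect best replies.
Incumbent's best replies: Soft→E3; Moderate→E3; Aggressive→E4.
Entrant's best replies: E1→Soft; E2→Soft; E3→Soft; E4→Moderate.
Only (E3, Soft) has each player best-responding; Nash payoffs (8, 7).
Entrant's commitment gain: 8 − 7 = 1.

1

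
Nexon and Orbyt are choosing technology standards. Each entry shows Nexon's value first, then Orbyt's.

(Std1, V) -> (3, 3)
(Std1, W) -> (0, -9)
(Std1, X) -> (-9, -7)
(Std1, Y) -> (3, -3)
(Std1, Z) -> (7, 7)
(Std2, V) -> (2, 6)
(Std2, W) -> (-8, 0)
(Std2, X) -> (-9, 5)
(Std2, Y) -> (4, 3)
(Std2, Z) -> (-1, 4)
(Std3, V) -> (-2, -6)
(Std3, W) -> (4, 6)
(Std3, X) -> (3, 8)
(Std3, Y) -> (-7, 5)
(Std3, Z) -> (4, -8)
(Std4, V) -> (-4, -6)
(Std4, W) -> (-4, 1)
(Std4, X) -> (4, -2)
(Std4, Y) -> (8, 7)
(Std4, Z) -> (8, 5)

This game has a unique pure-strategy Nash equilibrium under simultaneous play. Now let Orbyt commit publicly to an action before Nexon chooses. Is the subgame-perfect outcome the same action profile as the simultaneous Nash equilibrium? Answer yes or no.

yes

Nexon best-responds to each possible Orbyt move:
- V: Nexon compares 3, 2, -2, -4 and picks Std1; Orbyt would get 3.
- W: Nexon compares 0, -8, 4, -4 and picks Std3; Orbyt would get 6.
- X: Nexon compares -9, -9, 3, 4 and picks Std4; Orbyt would get -2.
- Y: Nexon compares 3, 4, -7, 8 and picks Std4; Orbyt would get 7.
- Z: Nexon compares 7, -1, 4, 8 and picks Std4; Orbyt would get 5.
Orbyt's induced payoffs are 3, 6, -2, 7, 5, so Orbyt commits to Y. Subgame-perfect outcome: (Std4, Y) with payoffs (8, 7).
Under simultaneous play:
Nexon's best replies: V→Std1; W→Std3; X→Std4; Y→Std4; Z→Std4.
Orbyt's best replies: Std1→Z; Std2→V; Std3→X; Std4→Y.
The unique mutual best reply is (Std4, Y), giving (8, 7).
Sequential outcome (Std4, Y) coincides with the Nash profile (Std4, Y).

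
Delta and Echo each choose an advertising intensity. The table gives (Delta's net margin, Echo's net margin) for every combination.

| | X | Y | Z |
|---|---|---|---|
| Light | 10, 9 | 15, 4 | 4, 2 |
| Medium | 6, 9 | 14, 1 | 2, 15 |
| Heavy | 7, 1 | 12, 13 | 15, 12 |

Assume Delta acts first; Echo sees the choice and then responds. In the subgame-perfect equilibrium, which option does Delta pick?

Solve by backward induction (Delta leads).
- Light: Echo compares 9, 4, 2 and picks X; Delta would get 10.
- Medium: Echo compares 9, 1, 15 and picks Z; Delta would get 2.
- Heavy: Echo compares 1, 13, 12 and picks Y; Delta would get 12.
Maximizing over 10, 2, 12, Delta chooses Heavy. Subgame-perfect outcome: (Heavy, Y) with payoffs (12, 13).

Heavy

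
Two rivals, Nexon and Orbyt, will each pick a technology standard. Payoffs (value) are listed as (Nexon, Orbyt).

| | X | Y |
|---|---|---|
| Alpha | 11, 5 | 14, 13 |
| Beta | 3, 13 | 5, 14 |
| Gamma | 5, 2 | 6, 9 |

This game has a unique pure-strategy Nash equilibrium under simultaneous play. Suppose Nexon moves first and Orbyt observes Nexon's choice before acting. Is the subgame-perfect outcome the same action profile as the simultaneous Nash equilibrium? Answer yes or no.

yes

Orbyt best-responds to each possible Nexon move:
- Alpha: BR = Y, leader payoff 14.
- Beta: BR = Y, leader payoff 5.
- Gamma: BR = Y, leader payoff 6.
Among 14, 5, 6, the best is 14 at Alpha. Subgame-perfect outcome: (Alpha, Y) with payoffs (14, 13).
Now find the simultaneous Nash equilibrium.
Nexon's best replies: X→Alpha; Y→Alpha.
Orbyt's best replies: Alpha→Y; Beta→Y; Gamma→Y.
The unique mutual best reply is (Alpha, Y), giving (14, 13).
Sequential outcome (Alpha, Y) coincides with the Nash profile (Alpha, Y).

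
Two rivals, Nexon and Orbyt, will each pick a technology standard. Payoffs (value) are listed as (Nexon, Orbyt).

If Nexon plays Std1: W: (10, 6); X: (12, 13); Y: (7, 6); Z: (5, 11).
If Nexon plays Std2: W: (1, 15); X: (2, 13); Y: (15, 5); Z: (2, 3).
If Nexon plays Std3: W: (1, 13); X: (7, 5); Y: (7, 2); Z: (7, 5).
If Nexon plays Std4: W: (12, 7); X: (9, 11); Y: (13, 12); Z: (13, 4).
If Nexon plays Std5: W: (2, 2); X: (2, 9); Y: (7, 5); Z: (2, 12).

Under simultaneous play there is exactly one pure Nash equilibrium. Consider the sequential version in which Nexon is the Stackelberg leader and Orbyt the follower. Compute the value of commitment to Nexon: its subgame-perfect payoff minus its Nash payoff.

Backward induction with Nexon moving first.
- Std1 → Orbyt plays X (best of 6, 13, 6, 11); Nexon gets 12.
- Std2 → Orbyt plays W (best of 15, 13, 5, 3); Nexon gets 1.
- Std3 → Orbyt plays W (best of 13, 5, 2, 5); Nexon gets 1.
- Std4 → Orbyt plays Y (best of 7, 11, 12, 4); Nexon gets 13.
- Std5 → Orbyt plays Z (best of 2, 9, 5, 12); Nexon gets 2.
Among 12, 1, 1, 13, 2, the best is 13 at Std4. Subgame-perfect outcome: (Std4, Y) with payoffs (13, 12).
For the simultaneous game, intersect best replies.
Nexon's best replies: W→Std4; X→Std1; Y→Std2; Z→Std4.
Orbyt's best replies: Std1→X; Std2→W; Std3→W; Std4→Y; Std5→Z.
The unique mutual best reply is (Std1, X), giving (12, 13).
Nexon's commitment gain: 13 − 12 = 1.

1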